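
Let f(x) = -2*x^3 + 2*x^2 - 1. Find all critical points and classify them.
f'(x) = 2*x*(2 - 3*x)

Solve f'(x) = 0:
  Factor: -6*x^2 + 4*x = -2*x*(3*x - 2) = 0.
  ⇒ x = 0, 2/3

f''(x) = 4 - 12*x
Second-derivative test at each critical point:
  f''(0) = 4 > 0 → local minimum
  f''(2/3) = -4 < 0 → local maximum

Critical points: x = 0 (local minimum); x = 2/3 (local maximum)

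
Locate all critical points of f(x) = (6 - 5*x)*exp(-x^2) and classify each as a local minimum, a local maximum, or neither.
f'(x) = (2*x*(5*x - 6) - 5)*exp(-x^2)

Solve f'(x) = 0:
  f'(x) = (10*x^2 - 12*x - 5)·exp(-x^2) and exp(-x^2) > 0 for every x, so f'(x) = 0 ⇔ 10*x^2 - 12*x - 5 = 0.
  10*x^2 - 12*x - 5 = 0 has no rational roots; quadratic formula: x = (12 ± √344)/20.
  ⇒ x = 3/5 - sqrt(86)/10 ≈ -0.3274, 3/5 + sqrt(86)/10 ≈ 1.5274

f''(x) = 2*(2*x^2*(6 - 5*x) + 15*x - 6)*exp(-x^2)
Second-derivative test at each critical point:
  f''(-0.3274) = -16.6624 < 0 → local maximum
  f''(1.5274) = 1.7995 > 0 → local minimum

Critical points: x = 3/5 - sqrt(86)/10 ≈ -0.3274 (local maximum); x = 3/5 + sqrt(86)/10 ≈ 1.5274 (local minimum)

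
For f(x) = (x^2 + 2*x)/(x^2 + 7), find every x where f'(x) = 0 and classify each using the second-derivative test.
f'(x) = 2*(-x^2 + 7*x + 7)/(x^4 + 14*x^2 + 49)

Solve f'(x) = 0:
  f'(x) = -2*(x^2 - 7*x - 7)/(x^2 + 7)^2; the denominator is positive wherever f is defined, so f'(x) = 0 ⇔ -2*x^2 + 14*x + 14 = 0.
  Factor: -2*x^2 + 14*x + 14 = -2*(x^2 - 7*x - 7); x^2 - 7*x - 7 = 0 has no rational roots; quadratic formula: x = (7 ± √77)/2.
  ⇒ x = 7/2 - sqrt(77)/2 ≈ -0.8875, 7/2 + sqrt(77)/2 ≈ 7.8875

f''(x) = 2*(2*x^3 - 21*x^2 - 42*x + 49)/(x^6 + 21*x^4 + 147*x^2 + 343)
Second-derivative test at each critical point:
  f''(-0.8875) = 0.2894 > 0 → local minimum
  f''(7.8875) = -0.0037 < 0 → local maximum

Critical points: x = 7/2 - sqrt(77)/2 ≈ -0.8875 (local minimum); x = 7/2 + sqrt(77)/2 ≈ 7.8875 (local maximum)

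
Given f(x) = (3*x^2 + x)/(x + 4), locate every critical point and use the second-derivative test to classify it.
f'(x) = (3*x^2 + 24*x + 4)/(x^2 + 8*x + 16)

Solve f'(x) = 0:
  f'(x) = (3*x^2 + 24*x + 4)/(x + 4)^2; the denominator is positive wherever f is defined, so f'(x) = 0 ⇔ 3*x^2 + 24*x + 4 = 0.
  3*x^2 + 24*x + 4 = 0 has no rational roots; quadratic formula: x = (-24 ± √528)/6.
  ⇒ x = -4 - 2*sqrt(33)/3 ≈ -7.8297, -4 + 2*sqrt(33)/3 ≈ -0.1703

f''(x) = 88/(x^3 + 12*x^2 + 48*x + 64)
Second-derivative test at each critical point:
  f''(-7.8297) = -1.5667 < 0 → local maximum
  f''(-0.1703) = 1.5667 > 0 → local minimum

Critical points: x = -4 - 2*sqrt(33)/3 ≈ -7.8297 (local maximum); x = -4 + 2*sqrt(33)/3 ≈ -0.1703 (local minimum)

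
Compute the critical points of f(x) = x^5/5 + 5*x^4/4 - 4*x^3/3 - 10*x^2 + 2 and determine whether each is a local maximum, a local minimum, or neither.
f'(x) = x*(x^3 + 5*x^2 - 4*x - 20)

Solve f'(x) = 0:
  Factor: x^4 + 5*x^3 - 4*x^2 - 20*x = x*(x - 2)*(x + 2)*(x + 5) = 0.
  ⇒ x = -5, -2, 0, 2

f''(x) = 4*x^3 + 15*x^2 - 8*x - 20
Second-derivative test at each critical point:
  f''(-5) = -105 < 0 → local maximum
  f''(-2) = 24 > 0 → local minimum
  f''(0) = -20 < 0 → local maximum
  f''(2) = 56 > 0 → local minimum

Critical points: x = -5 (local maximum); x = -2 (local minimum); x = 0 (local maximum); x = 2 (local minimum)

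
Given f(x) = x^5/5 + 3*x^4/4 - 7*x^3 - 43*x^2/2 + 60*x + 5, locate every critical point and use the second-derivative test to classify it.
f'(x) = x^4 + 3*x^3 - 21*x^2 - 43*x + 60

Solve f'(x) = 0:
  Factor: x^4 + 3*x^3 - 21*x^2 - 43*x + 60 = (x - 4)*(x - 1)*(x + 3)*(x + 5) = 0.
  ⇒ x = -5, -3, 1, 4

f''(x) = 4*x^3 + 9*x^2 - 42*x - 43
Second-derivative test at each critical point:
  f''(-5) = -108 < 0 → local maximum
  f''(-3) = 56 > 0 → local minimum
  f''(1) = -72 < 0 → local maximum
  f''(4) = 189 > 0 → local minimum

Critical points: x = -5 (local maximum); x = -3 (local minimum); x = 1 (local maximum); x = 4 (local minimum)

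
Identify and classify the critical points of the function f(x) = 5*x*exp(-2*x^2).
f'(x) = 5*(1 - 4*x^2)*exp(-2*x^2)

Solve f'(x) = 0:
  f'(x) = (5 - 20*x^2)·exp(-2*x^2) and exp(-2*x^2) > 0 for every x, so f'(x) = 0 ⇔ 5 - 20*x^2 = 0.
  Factor: 5 - 20*x^2 = -5*(2*x - 1)*(2*x + 1) = 0.
  ⇒ x = -1/2, 1/2

f''(x) = (80*x^3 - 60*x)*exp(-2*x^2)
Second-derivative test at each critical point:
  f''(-1/2) = 12.1306 > 0 → local minimum
  f''(1/2) = -12.1306 < 0 → local maximum

Critical points: x = -1/2 (local minimum); x = 1/2 (local maximum)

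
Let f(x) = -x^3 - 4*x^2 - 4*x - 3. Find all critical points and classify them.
f'(x) = -3*x^2 - 8*x - 4

Solve f'(x) = 0:
  Factor: -3*x^2 - 8*x - 4 = -(x + 2)*(3*x + 2) = 0.
  ⇒ x = -2, -2/3

f''(x) = -6*x - 8
Second-derivative test at each critical point:
  f''(-2) = 4 > 0 → local minimum
  f''(-2/3) = -4 < 0 → local maximum

Critical points: x = -2 (local minimum); x = -2/3 (local maximum)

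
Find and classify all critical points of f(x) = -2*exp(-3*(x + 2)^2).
f'(x) = 12*(x + 2)*exp(-3*(x + 2)^2)

Solve f'(x) = 0:
  f'(x) = (12*x + 24)·exp(-3*(x + 2)^2) and exp(-3*(x + 2)^2) > 0 for every x, so f'(x) = 0 ⇔ 12*x + 24 = 0.
  Factor: 12*x + 24 = 12*(x + 2) = 0.
  ⇒ x = -2

f''(x) = 12*(1 - 6*(x + 2)^2)*exp(-3*(x + 2)^2)
Second-derivative test at each critical point:
  f''(-2) = 12 > 0 → local minimum

Critical points: x = -2 (local minimum)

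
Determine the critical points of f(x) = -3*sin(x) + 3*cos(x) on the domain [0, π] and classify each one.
f'(x) = -3*sqrt(2)*sin(x + pi/4)

Solve f'(x) = 0 on [0, π]:
  f'(x) = 0 ⇔ -3*cos(x) = 3*sin(x) ⇔ tan(x) = -1, i.e. x = arctan(-1) + nπ; keep the solutions lying in [0, π].
  ⇒ x = 3*pi/4 ≈ 2.3562

f''(x) = -3*sqrt(2)*cos(x + pi/4)
Second-derivative test at each critical point:
  f''(2.3562) = 4.2426 > 0 → local minimum

Critical points: x = 3*pi/4 ≈ 2.3562 (local minimum)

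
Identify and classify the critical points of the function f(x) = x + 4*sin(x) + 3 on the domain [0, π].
f'(x) = 4*cos(x) + 1

Solve f'(x) = 0 on [0, π]:
  f'(x) = 0 ⇔ cos(x) = -1/4, i.e. x = ±arccos(-1/4) + 2nπ; keep the solutions lying in [0, π].
  ⇒ x = acos(-1/4) ≈ 1.8235

f''(x) = -4*sin(x)
Second-derivative test at each critical point:
  f''(1.8235) = -3.8730 < 0 → local maximum

Critical points: x = acos(-1/4) ≈ 1.8235 (local maximum)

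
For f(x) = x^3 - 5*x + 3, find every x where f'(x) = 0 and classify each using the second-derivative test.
f'(x) = 3*x^2 - 5

Solve f'(x) = 0:
  3*x^2 - 5 = 0 has no rational roots; quadratic formula: x = (0 ± √60)/6.
  ⇒ x = -sqrt(15)/3 ≈ -1.2910, sqrt(15)/3 ≈ 1.2910

f''(x) = 6*x
Second-derivative test at each critical point:
  f''(-1.2910) = -7.7460 < 0 → local maximum
  f''(1.2910) = 7.7460 > 0 → local minimum

Critical points: x = -sqrt(15)/3 ≈ -1.2910 (local maximum); x = sqrt(15)/3 ≈ 1.2910 (local minimum)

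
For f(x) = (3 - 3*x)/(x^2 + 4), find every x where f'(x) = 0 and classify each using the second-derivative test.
f'(x) = 3*(-x^2 + 2*x*(x - 1) - 4)/(x^2 + 4)^2

Solve f'(x) = 0:
  f'(x) = 3*(x^2 - 2*x - 4)/(x^2 + 4)^2; the denominator is positive wherever f is defined, so f'(x) = 0 ⇔ 3*x^2 - 6*x - 12 = 0.
  Factor: 3*x^2 - 6*x - 12 = 3*(x^2 - 2*x - 4); x^2 - 2*x - 4 = 0 has no rational roots; quadratic formula: x = (2 ± √20)/2.
  ⇒ x = 1 - sqrt(5) ≈ -1.2361, 1 + sqrt(5) ≈ 3.2361

f''(x) = 6*(4*x^2*(1 - x) + (3*x - 1)*(x^2 + 4))/(x^2 + 4)^3
Second-derivative test at each critical point:
  f''(-1.2361) = -0.4391 < 0 → local maximum
  f''(3.2361) = 0.0641 > 0 → local minimum

Critical points: x = 1 - sqrt(5) ≈ -1.2361 (local maximum); x = 1 + sqrt(5) ≈ 3.2361 (local minimum)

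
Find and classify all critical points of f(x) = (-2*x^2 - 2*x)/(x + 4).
f'(x) = 2*(-x^2 - 8*x - 4)/(x^2 + 8*x + 16)

Solve f'(x) = 0:
  f'(x) = -2*(x^2 + 8*x + 4)/(x + 4)^2; the denominator is positive wherever f is defined, so f'(x) = 0 ⇔ -2*x^2 - 16*x - 8 = 0.
  Factor: -2*x^2 - 16*x - 8 = -2*(x^2 + 8*x + 4); x^2 + 8*x + 4 = 0 has no rational roots; quadratic formula: x = (-8 ± √48)/2.
  ⇒ x = -4 - 2*sqrt(3) ≈ -7.4641, -4 + 2*sqrt(3) ≈ -0.5359

f''(x) = -48/(x^3 + 12*x^2 + 48*x + 64)
Second-derivative test at each critical point:
  f''(-7.4641) = 1.1547 > 0 → local minimum
  f''(-0.5359) = -1.1547 < 0 → local maximum

Critical points: x = -4 - 2*sqrt(3) ≈ -7.4641 (local minimum); x = -4 + 2*sqrt(3) ≈ -0.5359 (local maximum)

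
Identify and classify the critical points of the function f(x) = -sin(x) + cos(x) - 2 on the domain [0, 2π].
f'(x) = -sin(x) - cos(x)

Solve f'(x) = 0 on [0, 2π]:
  f'(x) = 0 ⇔ -cos(x) = sin(x) ⇔ tan(x) = -1, i.e. x = arctan(-1) + nπ; keep the solutions lying in [0, 2π].
  ⇒ x = 3*pi/4 ≈ 2.3562, 7*pi/4 ≈ 5.4978

f''(x) = sin(x) - cos(x)
Second-derivative test at each critical point:
  f''(2.3562) = 1.4142 > 0 → local minimum
  f''(5.4978) = -1.4142 < 0 → local maximum

Critical points: x = 3*pi/4 ≈ 2.3562 (local minimum); x = 7*pi/4 ≈ 5.4978 (local maximum)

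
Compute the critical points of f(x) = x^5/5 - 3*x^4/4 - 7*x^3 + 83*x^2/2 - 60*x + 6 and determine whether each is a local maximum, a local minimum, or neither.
f'(x) = x^4 - 3*x^3 - 21*x^2 + 83*x - 60

Solve f'(x) = 0:
  Factor: x^4 - 3*x^3 - 21*x^2 + 83*x - 60 = (x - 4)*(x - 3)*(x - 1)*(x + 5) = 0.
  ⇒ x = -5, 1, 3, 4

f''(x) = 4*x^3 - 9*x^2 - 42*x + 83
Second-derivative test at each critical point:
  f''(-5) = -432 < 0 → local maximum
  f''(1) = 36 > 0 → local minimum
  f''(3) = -16 < 0 → local maximum
  f''(4) = 27 > 0 → local minimum

Critical points: x = -5 (local maximum); x = 1 (local minimum); x = 3 (local maximum); x = 4 (local minimum)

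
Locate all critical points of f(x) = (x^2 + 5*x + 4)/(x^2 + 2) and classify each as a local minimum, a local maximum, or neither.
f'(x) = (-5*x^2 - 4*x + 10)/(x^4 + 4*x^2 + 4)

Solve f'(x) = 0:
  f'(x) = -(5*x^2 + 4*x - 10)/(x^2 + 2)^2; the denominator is positive wherever f is defined, so f'(x) = 0 ⇔ -5*x^2 - 4*x + 10 = 0.
  5*x^2 + 4*x - 10 = 0 has no rational roots; quadratic formula: x = (-4 ± √216)/10.
  ⇒ x = -3*sqrt(6)/5 - 2/5 ≈ -1.8697, -2/5 + 3*sqrt(6)/5 ≈ 1.0697

f''(x) = 2*(5*x^3 + 6*x^2 - 30*x - 4)/(x^6 + 6*x^4 + 12*x^2 + 8)
Second-derivative test at each critical point:
  f''(-1.8697) = 0.4866 > 0 → local minimum
  f''(1.0697) = -1.4866 < 0 → local maximum

Critical points: x = -3*sqrt(6)/5 - 2/5 ≈ -1.8697 (local minimum); x = -2/5 + 3*sqrt(6)/5 ≈ 1.0697 (local maximum)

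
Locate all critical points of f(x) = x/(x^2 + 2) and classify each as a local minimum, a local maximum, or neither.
f'(x) = (2 - x^2)/(x^4 + 4*x^2 + 4)

Solve f'(x) = 0:
  f'(x) = -(x^2 - 2)/(x^2 + 2)^2; the denominator is positive wherever f is defined, so f'(x) = 0 ⇔ 2 - x^2 = 0.
  x^2 - 2 = 0 has no rational roots; quadratic formula: x = (0 ± √8)/2.
  ⇒ x = -sqrt(2) ≈ -1.4142, sqrt(2) ≈ 1.4142

f''(x) = 2*x*(x^2 - 6)/(x^2 + 2)^3
Second-derivative test at each critical point:
  f''(-1.4142) = 0.1768 > 0 → local minimum
  f''(1.4142) = -0.1768 < 0 → local maximum

Critical points: x = -sqrt(2) ≈ -1.4142 (local minimum); x = sqrt(2) ≈ 1.4142 (local maximum)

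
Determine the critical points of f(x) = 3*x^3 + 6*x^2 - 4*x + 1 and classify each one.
f'(x) = 9*x^2 + 12*x - 4

Solve f'(x) = 0:
  9*x^2 + 12*x - 4 = 0 has no rational roots; quadratic formula: x = (-12 ± √288)/18.
  ⇒ x = -2*sqrt(2)/3 - 2/3 ≈ -1.6095, -2/3 + 2*sqrt(2)/3 ≈ 0.2761

f''(x) = 18*x + 12
Second-derivative test at each critical point:
  f''(-1.6095) = -16.9706 < 0 → local maximum
  f''(0.2761) = 16.9706 > 0 → local minimum

Critical points: x = -2*sqrt(2)/3 - 2/3 ≈ -1.6095 (local maximum); x = -2/3 + 2*sqrt(2)/3 ≈ 0.2761 (local minimum)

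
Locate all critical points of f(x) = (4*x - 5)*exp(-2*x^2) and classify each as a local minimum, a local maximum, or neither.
f'(x) = 4*(-x*(4*x - 5) + 1)*exp(-2*x^2)

Solve f'(x) = 0:
  f'(x) = (-16*x^2 + 20*x + 4)·exp(-2*x^2) and exp(-2*x^2) > 0 for every x, so f'(x) = 0 ⇔ -16*x^2 + 20*x + 4 = 0.
  Factor: -16*x^2 + 20*x + 4 = -4*(4*x^2 - 5*x - 1); 4*x^2 - 5*x - 1 = 0 has no rational roots; quadratic formula: x = (5 ± √41)/8.
  ⇒ x = 5/8 - sqrt(41)/8 ≈ -0.1754, 5/8 + sqrt(41)/8 ≈ 1.4254

f''(x) = 4*(4*x^2*(4*x - 5) - 12*x + 5)*exp(-2*x^2)
Second-derivative test at each critical point:
  f''(-0.1754) = 24.0842 > 0 → local minimum
  f''(1.4254) = -0.4403 < 0 → local maximum

Critical points: x = 5/8 - sqrt(41)/8 ≈ -0.1754 (local minimum); x = 5/8 + sqrt(41)/8 ≈ 1.4254 (local maximum)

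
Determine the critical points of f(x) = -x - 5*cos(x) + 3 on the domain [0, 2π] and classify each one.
f'(x) = 5*sin(x) - 1

Solve f'(x) = 0 on [0, 2π]:
  f'(x) = 0 ⇔ sin(x) = 1/5, i.e. x = arcsin(1/5) + 2nπ or x = π − arcsin(1/5) + 2nπ; keep the solutions lying in [0, 2π].
  ⇒ x = asin(1/5) ≈ 0.2014, pi - asin(1/5) ≈ 2.9402

f''(x) = 5*cos(x)
Second-derivative test at each critical point:
  f''(0.2014) = 4.8990 > 0 → local minimum
  f''(2.9402) = -4.8990 < 0 → local maximum

Critical points: x = asin(1/5) ≈ 0.2014 (local minimum); x = pi - asin(1/5) ≈ 2.9402 (local maximum)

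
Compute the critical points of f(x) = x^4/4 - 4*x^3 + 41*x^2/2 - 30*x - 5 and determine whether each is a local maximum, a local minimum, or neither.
f'(x) = x^3 - 12*x^2 + 41*x - 30

Solve f'(x) = 0:
  Factor: x^3 - 12*x^2 + 41*x - 30 = (x - 6)*(x - 5)*(x - 1) = 0.
  ⇒ x = 1, 5, 6

f''(x) = 3*x^2 - 24*x + 41
Second-derivative test at each critical point:
  f''(1) = 20 > 0 → local minimum
  f''(5) = -4 < 0 → local maximum
  f''(6) = 5 > 0 → local minimum

Critical points: x = 1 (local minimum); x = 5 (local maximum); x = 6 (local minimum)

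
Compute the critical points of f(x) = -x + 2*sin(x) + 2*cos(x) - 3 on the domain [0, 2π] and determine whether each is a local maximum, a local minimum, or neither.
f'(x) = 2*sqrt(2)*cos(x + pi/4) - 1

Solve f'(x) = 0 on [0, 2π]:
  f'(x) = 0 ⇔ -2*sin(x) + 2*cos(x) = 1. Write the left side as R·cos(x + φ) with R = √(2² + 2²) = 2*sqrt(2), cos φ = sqrt(2)/2, sin φ = sqrt(2)/2; then cos(x + φ) = sqrt(2)/4. Solve for x and keep the solutions lying in [0, 2π].
  ⇒ x = atan((-1 + sqrt(7))/(1 + sqrt(7))) ≈ 0.4240, atan((-sqrt(7) - 1)/(1 - sqrt(7))) + pi ≈ 4.2884

f''(x) = -2*sqrt(2)*sin(x + pi/4)
Second-derivative test at each critical point:
  f''(0.4240) = -2.6458 < 0 → local maximum
  f''(4.2884) = 2.6458 > 0 → local minimum

Critical points: x = atan((-1 + sqrt(7))/(1 + sqrt(7))) ≈ 0.4240 (local maximum); x = atan((-sqrt(7) - 1)/(1 - sqrt(7))) + pi ≈ 4.2884 (local minimum)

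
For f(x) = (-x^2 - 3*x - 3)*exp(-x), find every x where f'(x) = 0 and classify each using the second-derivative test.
f'(x) = x*(x + 1)*exp(-x)

Solve f'(x) = 0:
  f'(x) = (x^2 + x)·exp(-x) and exp(-x) > 0 for every x, so f'(x) = 0 ⇔ x^2 + x = 0.
  Factor: x^2 + x = x*(x + 1) = 0.
  ⇒ x = -1, 0

f''(x) = (-x^2 + x + 1)*exp(-x)
Second-derivative test at each critical point:
  f''(-1) = -2.7183 < 0 → local maximum
  f''(0) = 1 > 0 → local minimum

Critical points: x = -1 (local maximum); x = 0 (local minimum)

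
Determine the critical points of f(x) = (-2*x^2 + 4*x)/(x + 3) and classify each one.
f'(x) = 2*(-x^2 - 6*x + 6)/(x^2 + 6*x + 9)

Solve f'(x) = 0:
  f'(x) = -2*(x^2 + 6*x - 6)/(x + 3)^2; the denominator is positive wherever f is defined, so f'(x) = 0 ⇔ -2*x^2 - 12*x + 12 = 0.
  Factor: -2*x^2 - 12*x + 12 = -2*(x^2 + 6*x - 6); x^2 + 6*x - 6 = 0 has no rational roots; quadratic formula: x = (-6 ± √60)/2.
  ⇒ x = -sqrt(15) - 3 ≈ -6.8730, -3 + sqrt(15) ≈ 0.8730

f''(x) = -60/(x^3 + 9*x^2 + 27*x + 27)
Second-derivative test at each critical point:
  f''(-6.8730) = 1.0328 > 0 → local minimum
  f''(0.8730) = -1.0328 < 0 → local maximum

Critical points: x = -sqrt(15) - 3 ≈ -6.8730 (local minimum); x = -3 + sqrt(15) ≈ 0.8730 (local maximum)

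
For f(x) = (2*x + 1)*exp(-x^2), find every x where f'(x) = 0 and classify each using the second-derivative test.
f'(x) = 2*(-x*(2*x + 1) + 1)*exp(-x^2)

Solve f'(x) = 0:
  f'(x) = (-4*x^2 - 2*x + 2)·exp(-x^2) and exp(-x^2) > 0 for every x, so f'(x) = 0 ⇔ -4*x^2 - 2*x + 2 = 0.
  Factor: -4*x^2 - 2*x + 2 = -2*(x + 1)*(2*x - 1) = 0.
  ⇒ x = -1, 1/2

f''(x) = 2*(2*x^2*(2*x + 1) - 6*x - 1)*exp(-x^2)
Second-derivative test at each critical point:
  f''(-1) = 2.2073 > 0 → local minimum
  f''(1/2) = -4.6728 < 0 → local maximum

Critical points: x = -1 (local minimum); x = 1/2 (local maximum)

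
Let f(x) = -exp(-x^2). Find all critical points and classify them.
f'(x) = 2*x*exp(-x^2)

Solve f'(x) = 0:
  f'(x) = (2*x)·exp(-x^2) and exp(-x^2) > 0 for every x, so f'(x) = 0 ⇔ 2*x = 0.
  2*x = 0.
  ⇒ x = 0

f''(x) = 2*(1 - 2*x^2)*exp(-x^2)
Second-derivative test at each critical point:
  f''(0) = 2 > 0 → local minimum

Critical points: x = 0 (local minimum)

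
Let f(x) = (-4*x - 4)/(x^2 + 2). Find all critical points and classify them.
f'(x) = 4*(-x^2 + 2*x*(x + 1) - 2)/(x^2 + 2)^2

Solve f'(x) = 0:
  f'(x) = 4*(x^2 + 2*x - 2)/(x^2 + 2)^2; the denominator is positive wherever f is defined, so f'(x) = 0 ⇔ 4*x^2 + 8*x - 8 = 0.
  Factor: 4*x^2 + 8*x - 8 = 4*(x^2 + 2*x - 2); x^2 + 2*x - 2 = 0 has no rational roots; quadratic formula: x = (-2 ± √12)/2.
  ⇒ x = -sqrt(3) - 1 ≈ -2.7321, -1 + sqrt(3) ≈ 0.7321

f''(x) = 8*(-4*x^2*(x + 1) + (3*x + 1)*(x^2 + 2))/(x^2 + 2)^3
Second-derivative test at each critical point:
  f''(-2.7321) = -0.1547 < 0 → local maximum
  f''(0.7321) = 2.1547 > 0 → local minimum

Critical points: x = -sqrt(3) - 1 ≈ -2.7321 (local maximum); x = -1 + sqrt(3) ≈ 0.7321 (local minimum)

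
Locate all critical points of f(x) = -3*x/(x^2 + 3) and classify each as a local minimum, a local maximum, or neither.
f'(x) = 3*(x^2 - 3)/(x^2 + 3)^2

Solve f'(x) = 0:
  f'(x) = 3*(x^2 - 3)/(x^2 + 3)^2; the denominator is positive wherever f is defined, so f'(x) = 0 ⇔ 3*x^2 - 9 = 0.
  Factor: 3*x^2 - 9 = 3*(x^2 - 3); x^2 - 3 = 0 has no rational roots; quadratic formula: x = (0 ± √12)/2.
  ⇒ x = -sqrt(3) ≈ -1.7321, sqrt(3) ≈ 1.7321

f''(x) = 6*x*(9 - x^2)/(x^2 + 3)^3
Second-derivative test at each critical point:
  f''(-1.7321) = -0.2887 < 0 → local maximum
  f''(1.7321) = 0.2887 > 0 → local minimum

Critical points: x = -sqrt(3) ≈ -1.7321 (local maximum); x = sqrt(3) ≈ 1.7321 (local minimum)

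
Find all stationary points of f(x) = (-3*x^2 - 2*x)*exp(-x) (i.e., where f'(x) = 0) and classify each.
f'(x) = (3*x^2 - 4*x - 2)*exp(-x)

Solve f'(x) = 0:
  f'(x) = (3*x^2 - 4*x - 2)·exp(-x) and exp(-x) > 0 for every x, so f'(x) = 0 ⇔ 3*x^2 - 4*x - 2 = 0.
  3*x^2 - 4*x - 2 = 0 has no rational roots; quadratic formula: x = (4 ± √40)/6.
  ⇒ x = 2/3 - sqrt(10)/3 ≈ -0.3874, 2/3 + sqrt(10)/3 ≈ 1.7208

f''(x) = (-3*x^2 + 10*x - 2)*exp(-x)
Second-derivative test at each critical point:
  f''(-0.3874) = -9.3172 < 0 → local maximum
  f''(1.7208) = 1.1317 > 0 → local minimum

Critical points: x = 2/3 - sqrt(10)/3 ≈ -0.3874 (local maximum); x = 2/3 + sqrt(10)/3 ≈ 1.7208 (local minimum)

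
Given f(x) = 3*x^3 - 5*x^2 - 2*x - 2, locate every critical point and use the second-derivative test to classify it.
f'(x) = 9*x^2 - 10*x - 2

Solve f'(x) = 0:
  9*x^2 - 10*x - 2 = 0 has no rational roots; quadratic formula: x = (10 ± √172)/18.
  ⇒ x = 5/9 - sqrt(43)/9 ≈ -0.1730, 5/9 + sqrt(43)/9 ≈ 1.2842

f''(x) = 18*x - 10
Second-derivative test at each critical point:
  f''(-0.1730) = -13.1149 < 0 → local maximum
  f''(1.2842) = 13.1149 > 0 → local minimum

Critical points: x = 5/9 - sqrt(43)/9 ≈ -0.1730 (local maximum); x = 5/9 + sqrt(43)/9 ≈ 1.2842 (local minimum)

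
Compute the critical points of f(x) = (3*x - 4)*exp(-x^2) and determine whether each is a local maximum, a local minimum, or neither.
f'(x) = (-2*x*(3*x - 4) + 3)*exp(-x^2)

Solve f'(x) = 0:
  f'(x) = (-6*x^2 + 8*x + 3)·exp(-x^2) and exp(-x^2) > 0 for every x, so f'(x) = 0 ⇔ -6*x^2 + 8*x + 3 = 0.
  6*x^2 - 8*x - 3 = 0 has no rational roots; quadratic formula: x = (8 ± √136)/12.
  ⇒ x = 2/3 - sqrt(34)/6 ≈ -0.3052, 2/3 + sqrt(34)/6 ≈ 1.6385

f''(x) = 2*(2*x^2*(3*x - 4) - 9*x + 4)*exp(-x^2)
Second-derivative test at each critical point:
  f''(-0.3052) = 10.6250 > 0 → local minimum
  f''(1.6385) = -0.7959 < 0 → local maximum

Critical points: x = 2/3 - sqrt(34)/6 ≈ -0.3052 (local minimum); x = 2/3 + sqrt(34)/6 ≈ 1.6385 (local maximum)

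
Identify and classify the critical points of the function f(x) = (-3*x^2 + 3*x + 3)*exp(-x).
f'(x) = 3*x*(x - 3)*exp(-x)

Solve f'(x) = 0:
  f'(x) = (3*x^2 - 9*x)·exp(-x) and exp(-x) > 0 for every x, so f'(x) = 0 ⇔ 3*x^2 - 9*x = 0.
  Factor: 3*x^2 - 9*x = 3*x*(x - 3) = 0.
  ⇒ x = 0, 3

f''(x) = 3*(-x^2 + 5*x - 3)*exp(-x)
Second-derivative test at each critical point:
  f''(0) = -9 < 0 → local maximum
  f''(3) = 0.4481 > 0 → local minimum

Critical points: x = 0 (local maximum); x = 3 (local minimum)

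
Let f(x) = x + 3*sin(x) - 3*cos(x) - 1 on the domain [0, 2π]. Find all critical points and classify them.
f'(x) = 3*sqrt(2)*sin(x + pi/4) + 1

Solve f'(x) = 0 on [0, 2π]:
  f'(x) = 0 ⇔ 3*sin(x) + 3*cos(x) = -1. Write the left side as R·cos(x + φ) with R = √(3² + (-3)²) = 3*sqrt(2), cos φ = sqrt(2)/2, sin φ = -sqrt(2)/2; then cos(x + φ) = -sqrt(2)/6. Solve for x and keep the solutions lying in [0, 2π].
  ⇒ x = atan((-1 + sqrt(17))/(-sqrt(17) - 1)) + pi ≈ 2.5941, atan((-sqrt(17) - 1)/(-1 + sqrt(17))) + 2*pi ≈ 5.2598

f''(x) = 3*sqrt(2)*cos(x + pi/4)
Second-derivative test at each critical point:
  f''(2.5941) = -4.1231 < 0 → local maximum
  f''(5.2598) = 4.1231 > 0 → local minimum

Critical points: x = atan((-1 + sqrt(17))/(-sqrt(17) - 1)) + pi ≈ 2.5941 (local maximum); x = atan((-sqrt(17) - 1)/(-1 + sqrt(17))) + 2*pi ≈ 5.2598 (local minimum)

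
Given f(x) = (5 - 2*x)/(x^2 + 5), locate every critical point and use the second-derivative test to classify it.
f'(x) = 2*(x^2 - 5*x - 5)/(x^4 + 10*x^2 + 25)

Solve f'(x) = 0:
  f'(x) = 2*(x^2 - 5*x - 5)/(x^2 + 5)^2; the denominator is positive wherever f is defined, so f'(x) = 0 ⇔ 2*x^2 - 10*x - 10 = 0.
  Factor: 2*x^2 - 10*x - 10 = 2*(x^2 - 5*x - 5); x^2 - 5*x - 5 = 0 has no rational roots; quadratic formula: x = (5 ± √45)/2.
  ⇒ x = 5/2 - 3*sqrt(5)/2 ≈ -0.8541, 5/2 + 3*sqrt(5)/2 ≈ 5.8541

f''(x) = 2*(4*x^2*(5 - 2*x) + (6*x - 5)*(x^2 + 5))/(x^2 + 5)^3
Second-derivative test at each critical point:
  f''(-0.8541) = -0.4087 < 0 → local maximum
  f''(5.8541) = 0.0087 > 0 → local minimum

Critical points: x = 5/2 - 3*sqrt(5)/2 ≈ -0.8541 (local maximum); x = 5/2 + 3*sqrt(5)/2 ≈ 5.8541 (local minimum)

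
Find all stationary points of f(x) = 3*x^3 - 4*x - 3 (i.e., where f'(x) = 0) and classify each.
f'(x) = 9*x^2 - 4

Solve f'(x) = 0:
  Factor: 9*x^2 - 4 = (3*x - 2)*(3*x + 2) = 0.
  ⇒ x = -2/3, 2/3

f''(x) = 18*x
Second-derivative test at each critical point:
  f''(-2/3) = -12 < 0 → local maximum
  f''(2/3) = 12 > 0 → local minimum

Critical points: x = -2/3 (local maximum); x = 2/3 (local minimum)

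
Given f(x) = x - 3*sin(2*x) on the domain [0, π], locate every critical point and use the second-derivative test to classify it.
f'(x) = 1 - 6*cos(2*x)

Solve f'(x) = 0 on [0, π]:
  f'(x) = 0 ⇔ cos(2*x) = 1/6, i.e. 2*x = ±arccos(1/6) + 2nπ; keep the solutions lying in [0, π].
  ⇒ x = acos(1/6)/2 ≈ 0.7017, pi - acos(1/6)/2 ≈ 2.4399

f''(x) = 12*sin(2*x)
Second-derivative test at each critical point:
  f''(0.7017) = 11.8322 > 0 → local minimum
  f''(2.4399) = -11.8322 < 0 → local maximum

Critical points: x = acos(1/6)/2 ≈ 0.7017 (local minimum); x = pi - acos(1/6)/2 ≈ 2.4399 (local maximum)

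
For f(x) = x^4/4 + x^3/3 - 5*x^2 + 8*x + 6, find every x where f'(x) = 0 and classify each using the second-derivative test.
f'(x) = x^3 + x^2 - 10*x + 8

Solve f'(x) = 0:
  Factor: x^3 + x^2 - 10*x + 8 = (x - 2)*(x - 1)*(x + 4) = 0.
  ⇒ x = -4, 1, 2

f''(x) = 3*x^2 + 2*x - 10
Second-derivative test at each critical point:
  f''(-4) = 30 > 0 → local minimum
  f''(1) = -5 < 0 → local maximum
  f''(2) = 6 > 0 → local minimum

Critical points: x = -4 (local minimum); x = 1 (local maximum); x = 2 (local minimum)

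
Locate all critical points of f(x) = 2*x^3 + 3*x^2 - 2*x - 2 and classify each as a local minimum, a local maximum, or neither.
f'(x) = 6*x^2 + 6*x - 2

Solve f'(x) = 0:
  Factor: 6*x^2 + 6*x - 2 = 2*(3*x^2 + 3*x - 1); 3*x^2 + 3*x - 1 = 0 has no rational roots; quadratic formula: x = (-3 ± √21)/6.
  ⇒ x = -sqrt(21)/6 - 1/2 ≈ -1.2638, -1/2 + sqrt(21)/6 ≈ 0.2638

f''(x) = 12*x + 6
Second-derivative test at each critical point:
  f''(-1.2638) = -9.1652 < 0 → local maximum
  f''(0.2638) = 9.1652 > 0 → local minimum

Critical points: x = -sqrt(21)/6 - 1/2 ≈ -1.2638 (local maximum); x = -1/2 + sqrt(21)/6 ≈ 0.2638 (local minimum)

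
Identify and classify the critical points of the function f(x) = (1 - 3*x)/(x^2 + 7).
f'(x) = (3*x^2 - 2*x - 21)/(x^4 + 14*x^2 + 49)

Solve f'(x) = 0:
  f'(x) = (x - 3)*(3*x + 7)/(x^2 + 7)^2; the denominator is positive wherever f is defined, so f'(x) = 0 ⇔ 3*x^2 - 2*x - 21 = 0.
  Factor: 3*x^2 - 2*x - 21 = (x - 3)*(3*x + 7) = 0.
  ⇒ x = -7/3, 3

f''(x) = 2*(4*x^2*(1 - 3*x) + (9*x - 1)*(x^2 + 7))/(x^2 + 7)^3
Second-derivative test at each critical point:
  f''(-7/3) = -81/784 < 0 → local maximum
  f''(3) = 1/16 > 0 → local minimum

Critical points: x = -7/3 (local maximum); x = 3 (local minimum)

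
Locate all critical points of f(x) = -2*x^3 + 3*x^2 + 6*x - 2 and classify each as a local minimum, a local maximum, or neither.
f'(x) = -6*x^2 + 6*x + 6

Solve f'(x) = 0:
  Factor: -6*x^2 + 6*x + 6 = -6*(x^2 - x - 1); x^2 - x - 1 = 0 has no rational roots; quadratic formula: x = (1 ± √5)/2.
  ⇒ x = 1/2 - sqrt(5)/2 ≈ -0.6180, 1/2 + sqrt(5)/2 ≈ 1.6180

f''(x) = 6 - 12*x
Second-derivative test at each critical point:
  f''(-0.6180) = 13.4164 > 0 → local minimum
  f''(1.6180) = -13.4164 < 0 → local maximum

Critical points: x = 1/2 - sqrt(5)/2 ≈ -0.6180 (local minimum); x = 1/2 + sqrt(5)/2 ≈ 1.6180 (local maximum)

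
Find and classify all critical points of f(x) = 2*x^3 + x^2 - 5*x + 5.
f'(x) = 6*x^2 + 2*x - 5

Solve f'(x) = 0:
  6*x^2 + 2*x - 5 = 0 has no rational roots; quadratic formula: x = (-2 ± √124)/12.
  ⇒ x = -sqrt(31)/6 - 1/6 ≈ -1.0946, -1/6 + sqrt(31)/6 ≈ 0.7613

f''(x) = 12*x + 2
Second-derivative test at each critical point:
  f''(-1.0946) = -11.1355 < 0 → local maximum
  f''(0.7613) = 11.1355 > 0 → local minimum

Critical points: x = -sqrt(31)/6 - 1/6 ≈ -1.0946 (local maximum); x = -1/6 + sqrt(31)/6 ≈ 0.7613 (local minimum)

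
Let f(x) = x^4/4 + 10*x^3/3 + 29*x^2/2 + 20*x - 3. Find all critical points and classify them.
f'(x) = x^3 + 10*x^2 + 29*x + 20

Solve f'(x) = 0:
  Factor: x^3 + 10*x^2 + 29*x + 20 = (x + 1)*(x + 4)*(x + 5) = 0.
  ⇒ x = -5, -4, -1

f''(x) = 3*x^2 + 20*x + 29
Second-derivative test at each critical point:
  f''(-5) = 4 > 0 → local minimum
  f''(-4) = -3 < 0 → local maximum
  f''(-1) = 12 > 0 → local minimum

Critical points: x = -5 (local minimum); x = -4 (local maximum); x = -1 (local minimum)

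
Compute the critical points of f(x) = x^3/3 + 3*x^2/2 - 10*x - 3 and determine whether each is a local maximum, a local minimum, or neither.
f'(x) = x^2 + 3*x - 10

Solve f'(x) = 0:
  Factor: x^2 + 3*x - 10 = (x - 2)*(x + 5) = 0.
  ⇒ x = -5, 2

f''(x) = 2*x + 3
Second-derivative test at each critical point:
  f''(-5) = -7 < 0 → local maximum
  f''(2) = 7 > 0 → local minimum

Critical points: x = -5 (local maximum); x = 2 (local minimum)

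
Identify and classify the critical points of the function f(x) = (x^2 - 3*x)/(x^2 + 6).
f'(x) = 3*(x^2 + 4*x - 6)/(x^4 + 12*x^2 + 36)

Solve f'(x) = 0:
  f'(x) = 3*(x^2 + 4*x - 6)/(x^2 + 6)^2; the denominator is positive wherever f is defined, so f'(x) = 0 ⇔ 3*x^2 + 12*x - 18 = 0.
  Factor: 3*x^2 + 12*x - 18 = 3*(x^2 + 4*x - 6); x^2 + 4*x - 6 = 0 has no rational roots; quadratic formula: x = (-4 ± √40)/2.
  ⇒ x = -sqrt(10) - 2 ≈ -5.1623, -2 + sqrt(10) ≈ 1.1623

f''(x) = 6*(-x^3 - 6*x^2 + 18*x + 12)/(x^6 + 18*x^4 + 108*x^2 + 216)
Second-derivative test at each critical point:
  f''(-5.1623) = -0.0178 < 0 → local maximum
  f''(1.1623) = 0.3511 > 0 → local minimum

Critical points: x = -sqrt(10) - 2 ≈ -5.1623 (local maximum); x = -2 + sqrt(10) ≈ 1.1623 (local minimum)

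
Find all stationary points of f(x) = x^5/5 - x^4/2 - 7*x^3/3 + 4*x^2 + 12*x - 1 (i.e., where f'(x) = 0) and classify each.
f'(x) = x^4 - 2*x^3 - 7*x^2 + 8*x + 12

Solve f'(x) = 0:
  Factor: x^4 - 2*x^3 - 7*x^2 + 8*x + 12 = (x - 3)*(x - 2)*(x + 1)*(x + 2) = 0.
  ⇒ x = -2, -1, 2, 3

f''(x) = 4*x^3 - 6*x^2 - 14*x + 8
Second-derivative test at each critical point:
  f''(-2) = -20 < 0 → local maximum
  f''(-1) = 12 > 0 → local minimum
  f''(2) = -12 < 0 → local maximum
  f''(3) = 20 > 0 → local minimum

Critical points: x = -2 (local maximum); x = -1 (local minimum); x = 2 (local maximum); x = 3 (local minimum)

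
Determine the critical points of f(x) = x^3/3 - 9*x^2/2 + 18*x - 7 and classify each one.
f'(x) = x^2 - 9*x + 18

Solve f'(x) = 0:
  Factor: x^2 - 9*x + 18 = (x - 6)*(x - 3) = 0.
  ⇒ x = 3, 6

f''(x) = 2*x - 9
Second-derivative test at each critical point:
  f''(3) = -3 < 0 → local maximum
  f''(6) = 3 > 0 → local minimum

Critical points: x = 3 (local maximum); x = 6 (local minimum)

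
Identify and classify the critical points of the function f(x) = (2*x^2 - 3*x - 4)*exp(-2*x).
f'(x) = (-4*x^2 + 10*x + 5)*exp(-2*x)

Solve f'(x) = 0:
  f'(x) = (-4*x^2 + 10*x + 5)·exp(-2*x) and exp(-2*x) > 0 for every x, so f'(x) = 0 ⇔ -4*x^2 + 10*x + 5 = 0.
  4*x^2 - 10*x - 5 = 0 has no rational roots; quadratic formula: x = (10 ± √180)/8.
  ⇒ x = 5/4 - 3*sqrt(5)/4 ≈ -0.4271, 5/4 + 3*sqrt(5)/4 ≈ 2.9271

f''(x) = 4*x*(2*x - 7)*exp(-2*x)
Second-derivative test at each critical point:
  f''(-0.4271) = 31.5187 > 0 → local minimum
  f''(2.9271) = -0.0385 < 0 → local maximum

Critical points: x = 5/4 - 3*sqrt(5)/4 ≈ -0.4271 (local minimum); x = 5/4 + 3*sqrt(5)/4 ≈ 2.9271 (local maximum)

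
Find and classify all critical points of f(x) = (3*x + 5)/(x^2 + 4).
f'(x) = (-3*x^2 - 10*x + 12)/(x^4 + 8*x^2 + 16)

Solve f'(x) = 0:
  f'(x) = -(3*x^2 + 10*x - 12)/(x^2 + 4)^2; the denominator is positive wherever f is defined, so f'(x) = 0 ⇔ -3*x^2 - 10*x + 12 = 0.
  3*x^2 + 10*x - 12 = 0 has no rational roots; quadratic formula: x = (-10 ± √244)/6.
  ⇒ x = -sqrt(61)/3 - 5/3 ≈ -4.2701, -5/3 + sqrt(61)/3 ≈ 0.9367

f''(x) = 2*(4*x^2*(3*x + 5) - (9*x + 5)*(x^2 + 4))/(x^2 + 4)^3
Second-derivative test at each critical point:
  f''(-4.2701) = 0.0316 > 0 → local minimum
  f''(0.9367) = -0.6566 < 0 → local maximum

Critical points: x = -sqrt(61)/3 - 5/3 ≈ -4.2701 (local minimum); x = -5/3 + sqrt(61)/3 ≈ 0.9367 (local maximum)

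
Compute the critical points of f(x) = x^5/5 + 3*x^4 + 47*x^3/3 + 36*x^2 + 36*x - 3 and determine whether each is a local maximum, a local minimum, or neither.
f'(x) = x^4 + 12*x^3 + 47*x^2 + 72*x + 36

Solve f'(x) = 0:
  Factor: x^4 + 12*x^3 + 47*x^2 + 72*x + 36 = (x + 1)*(x + 2)*(x + 3)*(x + 6) = 0.
  ⇒ x = -6, -3, -2, -1

f''(x) = 4*x^3 + 36*x^2 + 94*x + 72
Second-derivative test at each critical point:
  f''(-6) = -60 < 0 → local maximum
  f''(-3) = 6 > 0 → local minimum
  f''(-2) = -4 < 0 → local maximum
  f''(-1) = 10 > 0 → local minimum

Critical points: x = -6 (local maximum); x = -3 (local minimum); x = -2 (local maximum); x = -1 (local minimum)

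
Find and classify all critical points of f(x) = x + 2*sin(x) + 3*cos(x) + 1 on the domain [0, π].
f'(x) = -3*sin(x) + 2*cos(x) + 1

Solve f'(x) = 0 on [0, π]:
  f'(x) = 0 ⇔ -3*sin(x) + 2*cos(x) = -1. Write the left side as R·cos(x + φ) with R = √(2² + 3²) = sqrt(13), cos φ = 2*sqrt(13)/13, sin φ = 3*sqrt(13)/13; then cos(x + φ) = -sqrt(13)/13. Solve for x and keep the solutions lying in [0, π].
  ⇒ x = atan((3 + 4*sqrt(3))/(-2 + 6*sqrt(3))) ≈ 0.8690

f''(x) = -2*sin(x) - 3*cos(x)
Second-derivative test at each critical point:
  f''(0.8690) = -3.4641 < 0 → local maximum

Critical points: x = atan((3 + 4*sqrt(3))/(-2 + 6*sqrt(3))) ≈ 0.8690 (local maximum)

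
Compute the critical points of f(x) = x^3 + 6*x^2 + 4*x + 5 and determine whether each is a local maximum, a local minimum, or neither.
f'(x) = 3*x^2 + 12*x + 4

Solve f'(x) = 0:
  3*x^2 + 12*x + 4 = 0 has no rational roots; quadratic formula: x = (-12 ± √96)/6.
  ⇒ x = -2 - 2*sqrt(6)/3 ≈ -3.6330, -2 + 2*sqrt(6)/3 ≈ -0.3670

f''(x) = 6*x + 12
Second-derivative test at each critical point:
  f''(-3.6330) = -9.7980 < 0 → local maximum
  f''(-0.3670) = 9.7980 > 0 → local minimum

Critical points: x = -2 - 2*sqrt(6)/3 ≈ -3.6330 (local maximum); x = -2 + 2*sqrt(6)/3 ≈ -0.3670 (local minimum)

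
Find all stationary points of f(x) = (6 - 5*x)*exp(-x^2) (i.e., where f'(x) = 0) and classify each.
f'(x) = (2*x*(5*x - 6) - 5)*exp(-x^2)

Solve f'(x) = 0:
  f'(x) = (10*x^2 - 12*x - 5)·exp(-x^2) and exp(-x^2) > 0 for every x, so f'(x) = 0 ⇔ 10*x^2 - 12*x - 5 = 0.
  10*x^2 - 12*x - 5 = 0 has no rational roots; quadratic formula: x = (12 ± √344)/20.
  ⇒ x = 3/5 - sqrt(86)/10 ≈ -0.3274, 3/5 + sqrt(86)/10 ≈ 1.5274

f''(x) = 2*(2*x^2*(6 - 5*x) + 15*x - 6)*exp(-x^2)
Second-derivative test at each critical point:
  f''(-0.3274) = -16.6624 < 0 → local maximum
  f''(1.5274) = 1.7995 > 0 → local minimum

Critical points: x = 3/5 - sqrt(86)/10 ≈ -0.3274 (local maximum); x = 3/5 + sqrt(86)/10 ≈ 1.5274 (local minimum)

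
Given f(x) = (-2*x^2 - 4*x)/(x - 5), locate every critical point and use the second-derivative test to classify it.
f'(x) = 2*(-x^2 + 10*x + 10)/(x^2 - 10*x + 25)

Solve f'(x) = 0:
  f'(x) = -2*(x^2 - 10*x - 10)/(x - 5)^2; the denominator is positive wherever f is defined, so f'(x) = 0 ⇔ -2*x^2 + 20*x + 20 = 0.
  Factor: -2*x^2 + 20*x + 20 = -2*(x^2 - 10*x - 10); x^2 - 10*x - 10 = 0 has no rational roots; quadratic formula: x = (10 ± √140)/2.
  ⇒ x = 5 - sqrt(35) ≈ -0.9161, 5 + sqrt(35) ≈ 10.9161

f''(x) = -140/(x^3 - 15*x^2 + 75*x - 125)
Second-derivative test at each critical point:
  f''(-0.9161) = 0.6761 > 0 → local minimum
  f''(10.9161) = -0.6761 < 0 → local maximum

Critical points: x = 5 - sqrt(35) ≈ -0.9161 (local minimum); x = 5 + sqrt(35) ≈ 10.9161 (local maximum)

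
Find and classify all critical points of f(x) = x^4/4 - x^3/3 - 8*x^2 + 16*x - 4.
f'(x) = x^3 - x^2 - 16*x + 16

Solve f'(x) = 0:
  Factor: x^3 - x^2 - 16*x + 16 = (x - 4)*(x - 1)*(x + 4) = 0.
  ⇒ x = -4, 1, 4

f''(x) = 3*x^2 - 2*x - 16
Second-derivative test at each critical point:
  f''(-4) = 40 > 0 → local minimum
  f''(1) = -15 < 0 → local maximum
  f''(4) = 24 > 0 → local minimum

Critical points: x = -4 (local minimum); x = 1 (local maximum); x = 4 (local minimum)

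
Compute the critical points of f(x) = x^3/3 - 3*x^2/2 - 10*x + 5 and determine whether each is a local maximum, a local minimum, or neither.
f'(x) = x^2 - 3*x - 10

Solve f'(x) = 0:
  Factor: x^2 - 3*x - 10 = (x - 5)*(x + 2) = 0.
  ⇒ x = -2, 5

f''(x) = 2*x - 3
Second-derivative test at each critical point:
  f''(-2) = -7 < 0 → local maximum
  f''(5) = 7 > 0 → local minimum

Critical points: x = -2 (local maximum); x = 5 (local minimum)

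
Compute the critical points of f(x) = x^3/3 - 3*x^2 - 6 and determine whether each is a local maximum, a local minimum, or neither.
f'(x) = x*(x - 6)

Solve f'(x) = 0:
  Factor: x^2 - 6*x = x*(x - 6) = 0.
  ⇒ x = 0, 6

f''(x) = 2*x - 6
Second-derivative test at each critical point:
  f''(0) = -6 < 0 → local maximum
  f''(6) = 6 > 0 → local minimum

Critical points: x = 0 (local maximum); x = 6 (local minimum)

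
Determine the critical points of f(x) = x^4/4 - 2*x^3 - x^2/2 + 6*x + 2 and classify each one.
f'(x) = x^3 - 6*x^2 - x + 6

Solve f'(x) = 0:
  Factor: x^3 - 6*x^2 - x + 6 = (x - 6)*(x - 1)*(x + 1) = 0.
  ⇒ x = -1, 1, 6

f''(x) = 3*x^2 - 12*x - 1
Second-derivative test at each critical point:
  f''(-1) = 14 > 0 → local minimum
  f''(1) = -10 < 0 → local maximum
  f''(6) = 35 > 0 → local minimum

Critical points: x = -1 (local minimum); x = 1 (local maximum); x = 6 (local minimum)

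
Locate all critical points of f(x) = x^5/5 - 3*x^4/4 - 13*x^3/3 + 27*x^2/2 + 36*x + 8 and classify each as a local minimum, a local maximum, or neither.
f'(x) = x^4 - 3*x^3 - 13*x^2 + 27*x + 36

Solve f'(x) = 0:
  Factor: x^4 - 3*x^3 - 13*x^2 + 27*x + 36 = (x - 4)*(x - 3)*(x + 1)*(x + 3) = 0.
  ⇒ x = -3, -1, 3, 4

f''(x) = 4*x^3 - 9*x^2 - 26*x + 27
Second-derivative test at each critical point:
  f''(-3) = -84 < 0 → local maximum
  f''(-1) = 40 > 0 → local minimum
  f''(3) = -24 < 0 → local maximum
  f''(4) = 35 > 0 → local minimum

Critical points: x = -3 (local maximum); x = -1 (local minimum); x = 3 (local maximum); x = 4 (local minimum)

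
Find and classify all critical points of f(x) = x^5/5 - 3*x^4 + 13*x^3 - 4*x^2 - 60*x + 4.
f'(x) = x^4 - 12*x^3 + 39*x^2 - 8*x - 60

Solve f'(x) = 0:
  Factor: x^4 - 12*x^3 + 39*x^2 - 8*x - 60 = (x - 6)*(x - 5)*(x - 2)*(x + 1) = 0.
  ⇒ x = -1, 2, 5, 6

f''(x) = 4*x^3 - 36*x^2 + 78*x - 8
Second-derivative test at each critical point:
  f''(-1) = -126 < 0 → local maximum
  f''(2) = 36 > 0 → local minimum
  f''(5) = -18 < 0 → local maximum
  f''(6) = 28 > 0 → local minimum

Critical points: x = -1 (local maximum); x = 2 (local minimum); x = 5 (local maximum); x = 6 (local minimum)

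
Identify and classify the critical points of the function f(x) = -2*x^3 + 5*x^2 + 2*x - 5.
f'(x) = -6*x^2 + 10*x + 2

Solve f'(x) = 0:
  Factor: -6*x^2 + 10*x + 2 = -2*(3*x^2 - 5*x - 1); 3*x^2 - 5*x - 1 = 0 has no rational roots; quadratic formula: x = (5 ± √37)/6.
  ⇒ x = 5/6 - sqrt(37)/6 ≈ -0.1805, 5/6 + sqrt(37)/6 ≈ 1.8471

f''(x) = 10 - 12*x
Second-derivative test at each critical point:
  f''(-0.1805) = 12.1655 > 0 → local minimum
  f''(1.8471) = -12.1655 < 0 → local maximum

Critical points: x = 5/6 - sqrt(37)/6 ≈ -0.1805 (local minimum); x = 5/6 + sqrt(37)/6 ≈ 1.8471 (local maximum)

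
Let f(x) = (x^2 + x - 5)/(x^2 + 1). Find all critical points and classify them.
f'(x) = (-x^2 + 12*x + 1)/(x^4 + 2*x^2 + 1)

Solve f'(x) = 0:
  f'(x) = -(x^2 - 12*x - 1)/(x^2 + 1)^2; the denominator is positive wherever f is defined, so f'(x) = 0 ⇔ -x^2 + 12*x + 1 = 0.
  x^2 - 12*x - 1 = 0 has no rational roots; quadratic formula: x = (12 ± √148)/2.
  ⇒ x = 6 - sqrt(37) ≈ -0.0828, 6 + sqrt(37) ≈ 12.0828

f''(x) = 2*(x^3 - 18*x^2 - 3*x + 6)/(x^6 + 3*x^4 + 3*x^2 + 1)
Second-derivative test at each critical point:
  f''(-0.0828) = 12.0006 > 0 → local minimum
  f''(12.0828) = -0.0006 < 0 → local maximum

Critical points: x = 6 - sqrt(37) ≈ -0.0828 (local minimum); x = 6 + sqrt(37) ≈ 12.0828 (local maximum)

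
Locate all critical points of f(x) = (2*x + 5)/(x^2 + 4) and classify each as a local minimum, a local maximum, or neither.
f'(x) = 2*(-x^2 - 5*x + 4)/(x^4 + 8*x^2 + 16)

Solve f'(x) = 0:
  f'(x) = -2*(x^2 + 5*x - 4)/(x^2 + 4)^2; the denominator is positive wherever f is defined, so f'(x) = 0 ⇔ -2*x^2 - 10*x + 8 = 0.
  Factor: -2*x^2 - 10*x + 8 = -2*(x^2 + 5*x - 4); x^2 + 5*x - 4 = 0 has no rational roots; quadratic formula: x = (-5 ± √41)/2.
  ⇒ x = -sqrt(41)/2 - 5/2 ≈ -5.7016, -5/2 + sqrt(41)/2 ≈ 0.7016

f''(x) = 2*(4*x^2*(2*x + 5) - (6*x + 5)*(x^2 + 4))/(x^2 + 4)^3
Second-derivative test at each critical point:
  f''(-5.7016) = 0.0096 > 0 → local minimum
  f''(0.7016) = -0.6346 < 0 → local maximum

Critical points: x = -sqrt(41)/2 - 5/2 ≈ -5.7016 (local minimum); x = -5/2 + sqrt(41)/2 ≈ 0.7016 (local maximum)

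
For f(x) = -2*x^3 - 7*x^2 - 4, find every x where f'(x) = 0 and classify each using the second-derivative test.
f'(x) = 2*x*(-3*x - 7)

Solve f'(x) = 0:
  Factor: -6*x^2 - 14*x = -2*x*(3*x + 7) = 0.
  ⇒ x = -7/3, 0

f''(x) = -12*x - 14
Second-derivative test at each critical point:
  f''(-7/3) = 14 > 0 → local minimum
  f''(0) = -14 < 0 → local maximum

Critical points: x = -7/3 (local minimum); x = 0 (local maximum)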